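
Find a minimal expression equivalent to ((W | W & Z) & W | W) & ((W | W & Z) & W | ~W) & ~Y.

W & ~Y

((W | W & Z) & W | W) & ((W | W & Z) & W | ~W) & ~Y
= (W & ~W | (W | W & Z) & W) & ~Y
= (W & ~W | W & W) & ~Y
= W & ~Y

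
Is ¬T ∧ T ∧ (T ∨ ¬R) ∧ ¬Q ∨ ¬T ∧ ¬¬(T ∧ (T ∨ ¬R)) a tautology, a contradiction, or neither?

¬T ∧ T ∧ (T ∨ ¬R) ∧ ¬Q ∨ ¬T ∧ ¬¬(T ∧ (T ∨ ¬R))
= ¬T ∧ T ∧ (T ∨ ¬R) ∧ ¬Q ∨ ¬T ∧ T ∧ (T ∨ ¬R)
= ¬T ∧ T ∧ (T ∨ ¬R)
= ¬T ∧ T
= False

contradiction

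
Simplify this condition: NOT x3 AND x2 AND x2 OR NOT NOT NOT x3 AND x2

NOT x3 AND x2

NOT x3 AND x2 AND x2 OR NOT NOT NOT x3 AND x2
= NOT x3 AND x2 AND x2 OR NOT x3 AND x2
= NOT x3 AND x2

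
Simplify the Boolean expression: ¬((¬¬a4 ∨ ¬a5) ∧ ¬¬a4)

¬((¬¬a4 ∨ ¬a5) ∧ ¬¬a4)
= ¬¬¬a4   — absorption
= ¬a4   — double negation

¬a4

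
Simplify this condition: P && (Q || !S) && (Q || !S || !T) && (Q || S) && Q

P && (Q || !S) && (Q || !S || !T) && (Q || S) && Q
= P && (Q || !S) && (Q || S) && Q   — absorption
= P && (Q || !S) && Q   — absorption
= P && Q   — absorption

P && Q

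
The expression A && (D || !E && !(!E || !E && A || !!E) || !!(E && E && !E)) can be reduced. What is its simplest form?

A && D

A && (D || !E && !(!E || !E && A || !!E) || !!(E && E && !E))
= A && (D || !E && !(!E || !!E) || !!(E && E && !E))   [absorption]
= A && (D || !E && !(!E || !!E) || E && E && !E)   [double negation]
= A && (D || !E && E && !E || E && E && !E)   [De Morgan]
= A && (D || E && !E)   [distribution]
= A && D   [complement / identity]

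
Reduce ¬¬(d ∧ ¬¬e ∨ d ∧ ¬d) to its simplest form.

¬¬(d ∧ ¬¬e ∨ d ∧ ¬d)
= d ∧ ¬¬e ∨ d ∧ ¬d
= d ∧ e ∨ d ∧ ¬d
= d ∧ e

d ∧ e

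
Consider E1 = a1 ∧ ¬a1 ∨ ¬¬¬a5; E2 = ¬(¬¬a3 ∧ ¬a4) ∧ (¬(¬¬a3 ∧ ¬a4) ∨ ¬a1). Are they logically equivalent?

No

E1: a1 ∧ ¬a1 ∨ ¬¬¬a5
    = a1 ∧ ¬a1 ∨ ¬a5   [double negation]
    = ¬a5   [complement / identity]
E2: ¬(¬¬a3 ∧ ¬a4) ∧ (¬(¬¬a3 ∧ ¬a4) ∨ ¬a1)
    = ¬(¬¬a3 ∧ ¬a4)   [absorption]
    = ¬a3 ∨ a4   [De Morgan]
These differ: at a1=1, a3=0, a4=0, a5=1, E1 = 0 but E2 = 1.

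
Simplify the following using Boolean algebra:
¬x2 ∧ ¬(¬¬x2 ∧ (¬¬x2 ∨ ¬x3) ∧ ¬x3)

¬x2

¬x2 ∧ ¬(¬¬x2 ∧ (¬¬x2 ∨ ¬x3) ∧ ¬x3)
= ¬x2 ∧ ¬(¬¬x2 ∧ ¬x3)   — absorption
= ¬x2 ∧ (¬x2 ∨ x3)   — De Morgan
= ¬x2   — absorption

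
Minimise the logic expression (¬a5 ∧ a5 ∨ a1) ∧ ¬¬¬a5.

a1 ∧ ¬a5

(¬a5 ∧ a5 ∨ a1) ∧ ¬¬¬a5
= a1 ∧ ¬¬¬a5   [complement / identity]
= a1 ∧ ¬a5   [double negation]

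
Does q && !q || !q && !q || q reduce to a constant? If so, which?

q && !q || !q && !q || q
= !q || q
= true

yes, True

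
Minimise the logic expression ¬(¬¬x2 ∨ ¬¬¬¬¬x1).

¬(¬¬x2 ∨ ¬¬¬¬¬x1)
= ¬x2 ∧ ¬¬¬¬x1
= ¬x2 ∧ ¬¬x1
= ¬x2 ∧ x1

¬x2 ∧ x1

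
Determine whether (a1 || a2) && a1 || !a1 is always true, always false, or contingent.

always true

(a1 || a2) && a1 || !a1
= a1 || !a1   — absorption
= true   — complement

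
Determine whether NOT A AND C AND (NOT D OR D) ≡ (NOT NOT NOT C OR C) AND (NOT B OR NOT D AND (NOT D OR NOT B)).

No

E1: NOT A AND C AND (NOT D OR D)
    = NOT A AND C   — complement / identity
E2: (NOT NOT NOT C OR C) AND (NOT B OR NOT D AND (NOT D OR NOT B))
    = (NOT C OR C) AND (NOT B OR NOT D AND (NOT D OR NOT B))   — double negation
    = (NOT C OR C) AND (NOT B OR NOT D)   — absorption
    = NOT B OR NOT D   — complement / identity
These differ: at A=1, B=1, C=0, D=0, E1 = 0 but E2 = 1.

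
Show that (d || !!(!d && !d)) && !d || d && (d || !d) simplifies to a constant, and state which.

(d || !!(!d && !d)) && !d || d && (d || !d)
= (d || !!!d) && !d || d && (d || !d)
= (d || !d) && !d || d && (d || !d)
= d || !d
= true

true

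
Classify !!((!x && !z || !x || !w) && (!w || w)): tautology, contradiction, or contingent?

!!((!x && !z || !x || !w) && (!w || w))
= !!((!x || !w) && (!w || w))   [absorption]
= !!(!x || !w)   [complement / identity]
= !x || !w   [double negation]
This depends on w, x, so it is not a constant.

contingent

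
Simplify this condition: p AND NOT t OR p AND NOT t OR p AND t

p AND NOT t OR p AND NOT t OR p AND t
= p AND NOT t OR p AND t
= p

p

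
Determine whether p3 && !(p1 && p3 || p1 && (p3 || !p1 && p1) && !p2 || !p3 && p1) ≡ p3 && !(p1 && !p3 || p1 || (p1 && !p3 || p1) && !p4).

E1: p3 && !(p1 && p3 || p1 && (p3 || !p1 && p1) && !p2 || !p3 && p1)
    = p3 && !(p1 && p3 || p1 && p3 && !p2 || !p3 && p1)   [complement / identity]
    = p3 && !(p1 && p3 || !p3 && p1)   [absorption]
    = p3 && !p1   [distribution]
E2: p3 && !(p1 && !p3 || p1 || (p1 && !p3 || p1) && !p4)
    = p3 && !(p1 && !p3 || p1)   [absorption]
    = p3 && !p1   [absorption]
Both reduce to p3 && !p1, so they are equivalent.

Yes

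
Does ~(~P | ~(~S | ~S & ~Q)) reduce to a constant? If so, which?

no

~(~P | ~(~S | ~S & ~Q))
= P & (~S | ~S & ~Q)   — De Morgan
= P & ~S   — absorption
This depends on P, S, so it is not a constant.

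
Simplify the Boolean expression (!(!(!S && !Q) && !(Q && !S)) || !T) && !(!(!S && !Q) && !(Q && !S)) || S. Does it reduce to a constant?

(!(!(!S && !Q) && !(Q && !S)) || !T) && !(!(!S && !Q) && !(Q && !S)) || S
= !(!(!S && !Q) && !(Q && !S)) || S   (absorption)
= !S && !Q || Q && !S || S   (De Morgan)
= !S || S   (distribution)
= true   (complement)

true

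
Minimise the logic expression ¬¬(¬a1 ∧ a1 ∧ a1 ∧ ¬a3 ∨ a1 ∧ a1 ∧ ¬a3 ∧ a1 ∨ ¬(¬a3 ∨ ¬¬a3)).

a1 ∧ ¬a3

¬¬(¬a1 ∧ a1 ∧ a1 ∧ ¬a3 ∨ a1 ∧ a1 ∧ ¬a3 ∧ a1 ∨ ¬(¬a3 ∨ ¬¬a3))
= ¬¬(¬a1 ∧ a1 ∧ a1 ∧ ¬a3 ∨ a1 ∧ a1 ∧ ¬a3 ∧ a1 ∨ a3 ∧ ¬a3)   [De Morgan]
= ¬¬(¬a1 ∧ a1 ∧ a1 ∧ ¬a3 ∨ a1 ∧ a1 ∧ ¬a3 ∧ a1)   [complement / identity]
= ¬¬(a1 ∧ a1 ∧ ¬a3)   [distribution]
= ¬¬(a1 ∧ ¬a3)   [idempotence]
= a1 ∧ ¬a3   [double negation]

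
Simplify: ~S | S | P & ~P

1

~S | S | P & ~P
= ~S | S
= 1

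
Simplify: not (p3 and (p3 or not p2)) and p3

not (p3 and (p3 or not p2)) and p3
= not p3 and p3   (absorption)
= False   (complement)

False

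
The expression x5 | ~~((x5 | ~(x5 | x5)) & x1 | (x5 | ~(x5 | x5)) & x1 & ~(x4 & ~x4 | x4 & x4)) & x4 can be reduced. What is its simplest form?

x5 | x1 & x4

x5 | ~~((x5 | ~(x5 | x5)) & x1 | (x5 | ~(x5 | x5)) & x1 & ~(x4 & ~x4 | x4 & x4)) & x4
= x5 | ~~((x5 | ~(x5 | x5)) & x1 | (x5 | ~(x5 | x5)) & x1 & ~x4) & x4   [distribution]
= x5 | ~~((x5 | ~(x5 | x5)) & x1) & x4   [absorption]
= x5 | (x5 | ~(x5 | x5)) & x1 & x4   [double negation]
= x5 | (x5 | ~x5) & x1 & x4   [idempotence]
= x5 | x1 & x4   [complement / identity]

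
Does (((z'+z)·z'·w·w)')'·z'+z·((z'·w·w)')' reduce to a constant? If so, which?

(((z'+z)·z'·w·w)')'·z'+z·((z'·w·w)')'
= ((z'·w·w)')'·z'+z·((z'·w·w)')'   [complement / identity]
= ((z'·w·w)')'   [distribution]
= z'·w·w   [double negation]
= z'·w   [idempotence]
This depends on w, z, so it is not a constant.

no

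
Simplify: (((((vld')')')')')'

vld

(((((vld')')')')')'
= (((vld')')')'   [double negation]
= (vld')'   [double negation]
= vld   [double negation]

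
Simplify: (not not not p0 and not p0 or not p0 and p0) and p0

(not not not p0 and not p0 or not p0 and p0) and p0
= (not p0 and not p0 or not p0 and p0) and p0
= not p0 and p0
= False

False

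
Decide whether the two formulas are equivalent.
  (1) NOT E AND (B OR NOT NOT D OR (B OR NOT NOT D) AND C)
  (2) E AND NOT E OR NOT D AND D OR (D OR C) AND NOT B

E1: NOT E AND (B OR NOT NOT D OR (B OR NOT NOT D) AND C)
    = NOT E AND (B OR NOT NOT D)   — absorption
    = NOT E AND (B OR D)   — double negation
E2: E AND NOT E OR NOT D AND D OR (D OR C) AND NOT B
    = NOT D AND D OR (D OR C) AND NOT B   — complement / identity
    = (D OR C) AND NOT B   — complement / identity
These differ: at B=0, C=1, D=1, E=1, E1 = 0 but E2 = 1.

No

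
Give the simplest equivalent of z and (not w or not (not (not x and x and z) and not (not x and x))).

z and (not w or not (not (not x and x and z) and not (not x and x)))
= z and (not w or not x and x and z or not x and x)
= z and (not w or not x and x)
= z and not w

z and not w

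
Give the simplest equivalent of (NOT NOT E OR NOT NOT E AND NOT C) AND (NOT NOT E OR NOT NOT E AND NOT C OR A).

(NOT NOT E OR NOT NOT E AND NOT C) AND (NOT NOT E OR NOT NOT E AND NOT C OR A)
= NOT NOT E OR NOT NOT E AND NOT C   (absorption)
= NOT NOT E   (absorption)
= E   (double negation)

E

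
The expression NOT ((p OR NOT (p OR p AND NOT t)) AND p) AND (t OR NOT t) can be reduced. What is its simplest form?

NOT p

NOT ((p OR NOT (p OR p AND NOT t)) AND p) AND (t OR NOT t)
= NOT ((p OR NOT p) AND p) AND (t OR NOT t)   [absorption]
= NOT ((p OR NOT p) AND p)   [complement / identity]
= NOT p   [complement / identity]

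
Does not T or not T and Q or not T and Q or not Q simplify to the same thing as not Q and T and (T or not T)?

E1: not T or not T and Q or not T and Q or not Q
    = not T or not T and Q or not Q
    = not T or not Q
E2: not Q and T and (T or not T)
    = not Q and T
These differ: at Q=0, T=0, E1 = 1 but E2 = 0.

No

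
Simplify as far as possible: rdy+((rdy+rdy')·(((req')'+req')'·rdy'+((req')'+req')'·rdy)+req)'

rdy+((rdy+rdy')·(((req')'+req')'·rdy'+((req')'+req')'·rdy)+req)'
= rdy+((rdy+rdy')·((req')'+req')'+req)'   [distribution]
= rdy+((rdy+rdy')·req'·req+req)'   [De Morgan]
= rdy+(req'·req+req)'   [complement / identity]
= rdy+req'   [complement / identity]

rdy+req'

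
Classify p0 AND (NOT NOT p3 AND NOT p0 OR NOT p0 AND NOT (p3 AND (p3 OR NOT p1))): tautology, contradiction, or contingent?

contradiction

p0 AND (NOT NOT p3 AND NOT p0 OR NOT p0 AND NOT (p3 AND (p3 OR NOT p1)))
= p0 AND (NOT NOT p3 AND NOT p0 OR NOT p0 AND NOT p3)
= p0 AND (p3 AND NOT p0 OR NOT p0 AND NOT p3)
= p0 AND NOT p0
= FALSE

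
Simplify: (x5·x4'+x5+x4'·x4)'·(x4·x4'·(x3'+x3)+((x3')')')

(x5·x4'+x5+x4'·x4)'·(x4·x4'·(x3'+x3)+((x3')')')
= (x5·x4'+x5+x4'·x4)'·(x4·x4'+((x3')')')   — complement / identity
= (x5+x4'·x4)'·(x4·x4'+((x3')')')   — absorption
= (x5+x4'·x4)'·(x4·x4'+x3')   — double negation
= (x5+x4'·x4)'·x3'   — complement / identity
= x5'·x3'   — complement / identity

x5'·x3'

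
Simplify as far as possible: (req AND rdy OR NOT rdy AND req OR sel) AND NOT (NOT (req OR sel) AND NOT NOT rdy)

req OR sel

(req AND rdy OR NOT rdy AND req OR sel) AND NOT (NOT (req OR sel) AND NOT NOT rdy)
= (req AND rdy OR NOT rdy AND req OR sel) AND (req OR sel OR NOT rdy)   [De Morgan]
= (req OR sel) AND (req OR sel OR NOT rdy)   [distribution]
= req OR sel   [absorption]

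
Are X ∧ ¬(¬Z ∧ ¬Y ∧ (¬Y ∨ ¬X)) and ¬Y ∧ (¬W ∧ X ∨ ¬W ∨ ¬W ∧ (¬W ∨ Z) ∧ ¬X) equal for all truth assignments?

No

E1: X ∧ ¬(¬Z ∧ ¬Y ∧ (¬Y ∨ ¬X))
    = X ∧ ¬(¬Z ∧ ¬Y)   (absorption)
    = X ∧ (Z ∨ Y)   (De Morgan)
E2: ¬Y ∧ (¬W ∧ X ∨ ¬W ∨ ¬W ∧ (¬W ∨ Z) ∧ ¬X)
    = ¬Y ∧ (¬W ∧ X ∨ ¬W ∨ ¬W ∧ ¬X)   (absorption)
    = ¬Y ∧ (¬W ∨ ¬W ∧ ¬X)   (absorption)
    = ¬Y ∧ ¬W   (absorption)
These differ: at W=0, X=1, Y=1, Z=1, E1 = 1 but E2 = 0.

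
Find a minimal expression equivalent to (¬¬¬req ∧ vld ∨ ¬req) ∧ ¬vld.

¬req ∧ ¬vld

(¬¬¬req ∧ vld ∨ ¬req) ∧ ¬vld
= (¬req ∧ vld ∨ ¬req) ∧ ¬vld   (double negation)
= ¬req ∧ ¬vld   (absorption)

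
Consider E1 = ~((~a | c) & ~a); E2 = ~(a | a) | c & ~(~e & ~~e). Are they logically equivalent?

No

E1: ~((~a | c) & ~a)
    = ~~a
    = a
E2: ~(a | a) | c & ~(~e & ~~e)
    = ~(a | a) | c & (e | ~e)
    = ~(a | a) | c
    = ~a | c
These differ: at a=0, c=0, e=0, E1 = 0 but E2 = 1.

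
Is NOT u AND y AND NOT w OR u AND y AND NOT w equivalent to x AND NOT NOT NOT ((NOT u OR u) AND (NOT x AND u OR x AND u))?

E1: NOT u AND y AND NOT w OR u AND y AND NOT w
    = y AND NOT w
E2: x AND NOT NOT NOT ((NOT u OR u) AND (NOT x AND u OR x AND u))
    = x AND NOT NOT NOT ((NOT u OR u) AND u)
    = x AND NOT NOT NOT u
    = x AND NOT u
These differ: at u=0, w=0, x=1, y=0, E1 = 0 but E2 = 1.

No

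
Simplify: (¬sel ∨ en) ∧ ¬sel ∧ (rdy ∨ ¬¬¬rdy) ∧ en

¬sel ∧ en

(¬sel ∨ en) ∧ ¬sel ∧ (rdy ∨ ¬¬¬rdy) ∧ en
= (¬sel ∨ en) ∧ ¬sel ∧ (rdy ∨ ¬rdy) ∧ en   (double negation)
= ¬sel ∧ (rdy ∨ ¬rdy) ∧ en   (absorption)
= ¬sel ∧ en   (complement / identity)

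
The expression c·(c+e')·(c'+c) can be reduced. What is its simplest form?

c·(c+e')·(c'+c)
= c·(c'+c)   — absorption
= c   — complement / identity

c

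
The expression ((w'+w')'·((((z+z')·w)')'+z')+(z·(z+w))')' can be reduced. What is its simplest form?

w'·z

((w'+w')'·((((z+z')·w)')'+z')+(z·(z+w))')'
= ((w'+w')'·((w')'+z')+(z·(z+w))')'   (complement / identity)
= ((w')'·((w')'+z')+(z·(z+w))')'   (idempotence)
= ((w')'+(z·(z+w))')'   (absorption)
= w'·z·(z+w)   (De Morgan)
= w'·z   (absorption)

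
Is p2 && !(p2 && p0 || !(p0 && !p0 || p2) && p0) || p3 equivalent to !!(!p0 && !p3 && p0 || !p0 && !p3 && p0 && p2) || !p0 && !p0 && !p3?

E1: p2 && !(p2 && p0 || !(p0 && !p0 || p2) && p0) || p3
    = p2 && !(p2 && p0 || !p2 && p0) || p3   (complement / identity)
    = p2 && !p0 || p3   (distribution)
E2: !!(!p0 && !p3 && p0 || !p0 && !p3 && p0 && p2) || !p0 && !p0 && !p3
    = !!(!p0 && !p3 && p0) || !p0 && !p0 && !p3   (absorption)
    = !p0 && !p3 && p0 || !p0 && !p0 && !p3   (double negation)
    = !p0 && !p3   (distribution)
These differ: at p0=0, p2=1, p3=1, E1 = 1 but E2 = 0.

No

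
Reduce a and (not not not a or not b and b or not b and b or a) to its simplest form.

a and (not not not a or not b and b or not b and b or a)
= a and (not not not a or not b and b or a)   — complement / identity
= a and (not not not a or a)   — complement / identity
= a and (not a or a)   — double negation
= a   — complement / identity

a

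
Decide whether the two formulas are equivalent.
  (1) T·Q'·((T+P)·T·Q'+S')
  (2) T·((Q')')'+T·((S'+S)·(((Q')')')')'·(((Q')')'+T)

E1: T·Q'·((T+P)·T·Q'+S')
    = T·Q'·(T·Q'+S')   [absorption]
    = T·Q'   [absorption]
E2: T·((Q')')'+T·((S'+S)·(((Q')')')')'·(((Q')')'+T)
    = T·((Q')')'+T·((S'+S)·(Q')')'·(((Q')')'+T)   [double negation]
    = T·((Q')')'+T·((Q')')'·(((Q')')'+T)   [complement / identity]
    = T·((Q')')'+T·((Q')')'   [absorption]
    = T·((Q')')'   [idempotence]
    = T·Q'   [double negation]
Both reduce to T·Q', so they are equivalent.

Yes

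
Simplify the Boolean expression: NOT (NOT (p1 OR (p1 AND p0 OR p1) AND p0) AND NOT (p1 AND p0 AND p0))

NOT (NOT (p1 OR (p1 AND p0 OR p1) AND p0) AND NOT (p1 AND p0 AND p0))
= p1 OR (p1 AND p0 OR p1) AND p0 OR p1 AND p0 AND p0   [De Morgan]
= p1 OR p1 AND p0 OR p1 AND p0 AND p0   [absorption]
= p1 OR p1 AND p0 AND p0   [absorption]
= p1 OR p1 AND p0   [idempotence]
= p1   [absorption]

p1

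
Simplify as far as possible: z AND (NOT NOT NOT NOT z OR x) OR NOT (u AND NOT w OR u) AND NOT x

z AND (NOT NOT NOT NOT z OR x) OR NOT (u AND NOT w OR u) AND NOT x
= z AND (NOT NOT z OR x) OR NOT (u AND NOT w OR u) AND NOT x
= z AND (z OR x) OR NOT (u AND NOT w OR u) AND NOT x
= z AND (z OR x) OR NOT u AND NOT x
= z OR NOT u AND NOT x

z OR NOT u AND NOT x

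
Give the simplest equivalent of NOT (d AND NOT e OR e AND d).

NOT (d AND NOT e OR e AND d)
= NOT ((NOT e OR e) AND d)   (distribution)
= NOT d   (complement / identity)

NOT d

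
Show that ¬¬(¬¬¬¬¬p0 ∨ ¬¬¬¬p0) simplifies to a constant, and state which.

True

¬¬(¬¬¬¬¬p0 ∨ ¬¬¬¬p0)
= ¬(¬¬¬¬p0 ∧ ¬¬¬p0)   [De Morgan]
= ¬(¬¬¬¬p0 ∧ ¬p0)   [double negation]
= ¬(¬¬p0 ∧ ¬p0)   [double negation]
= ¬p0 ∨ p0   [De Morgan]
= True   [complement]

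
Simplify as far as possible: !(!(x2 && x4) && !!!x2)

x2

!(!(x2 && x4) && !!!x2)
= !(!(x2 && x4) && !x2)
= x2 && x4 || x2
= x2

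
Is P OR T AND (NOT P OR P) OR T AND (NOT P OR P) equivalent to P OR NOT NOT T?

E1: P OR T AND (NOT P OR P) OR T AND (NOT P OR P)
    = P OR T AND (NOT P OR P)
    = P OR T
E2: P OR NOT NOT T
    = P OR T
Both reduce to P OR T, so they are equivalent.

Yes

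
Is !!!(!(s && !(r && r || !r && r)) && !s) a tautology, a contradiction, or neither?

neither

!!!(!(s && !(r && r || !r && r)) && !s)
= !!(s && !(r && r || !r && r) || s)   [De Morgan]
= !!(s && !r || s)   [distribution]
= !!s   [absorption]
= s   [double negation]
This depends on s, so it is not a constant.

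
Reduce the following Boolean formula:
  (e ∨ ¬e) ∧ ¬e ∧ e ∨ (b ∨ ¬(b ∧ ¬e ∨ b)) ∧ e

e

(e ∨ ¬e) ∧ ¬e ∧ e ∨ (b ∨ ¬(b ∧ ¬e ∨ b)) ∧ e
= (e ∨ ¬e) ∧ ¬e ∧ e ∨ (b ∨ ¬b) ∧ e   (absorption)
= ¬e ∧ e ∨ (b ∨ ¬b) ∧ e   (complement / identity)
= (b ∨ ¬b) ∧ e   (complement / identity)
= e   (complement / identity)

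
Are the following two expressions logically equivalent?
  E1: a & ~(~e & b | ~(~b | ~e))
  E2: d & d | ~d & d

No

E1: a & ~(~e & b | ~(~b | ~e))
    = a & ~(~e & b | b & e)   — De Morgan
    = a & ~b   — distribution
E2: d & d | ~d & d
    = d   — distribution
These differ: at a=1, b=0, d=0, e=0, E1 = 1 but E2 = 0.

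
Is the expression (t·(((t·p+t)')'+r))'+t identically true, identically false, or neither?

(t·(((t·p+t)')'+r))'+t
= (t·((t')'+r))'+t   — absorption
= (t·(t+r))'+t   — double negation
= t'+t   — absorption
= 1   — complement

identically true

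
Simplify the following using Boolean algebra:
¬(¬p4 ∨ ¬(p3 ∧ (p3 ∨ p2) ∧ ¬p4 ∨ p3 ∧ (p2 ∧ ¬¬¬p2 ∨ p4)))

p4 ∧ p3

¬(¬p4 ∨ ¬(p3 ∧ (p3 ∨ p2) ∧ ¬p4 ∨ p3 ∧ (p2 ∧ ¬¬¬p2 ∨ p4)))
= ¬(¬p4 ∨ ¬(p3 ∧ (p3 ∨ p2) ∧ ¬p4 ∨ p3 ∧ (p2 ∧ ¬p2 ∨ p4)))
= ¬(¬p4 ∨ ¬(p3 ∧ (p3 ∨ p2) ∧ ¬p4 ∨ p3 ∧ p4))
= ¬(¬p4 ∨ ¬(p3 ∧ ¬p4 ∨ p3 ∧ p4))
= p4 ∧ (p3 ∧ ¬p4 ∨ p3 ∧ p4)
= p4 ∧ p3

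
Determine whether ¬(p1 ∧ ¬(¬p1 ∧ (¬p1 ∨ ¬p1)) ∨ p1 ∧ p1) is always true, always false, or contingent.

contingent

¬(p1 ∧ ¬(¬p1 ∧ (¬p1 ∨ ¬p1)) ∨ p1 ∧ p1)
= ¬(p1 ∧ ¬(¬p1 ∧ ¬p1) ∨ p1 ∧ p1)
= ¬(p1 ∧ (p1 ∨ p1) ∨ p1 ∧ p1)
= ¬(p1 ∧ p1 ∨ p1 ∧ p1)
= ¬(p1 ∧ p1)
= ¬p1
This depends on p1, so it is not a constant.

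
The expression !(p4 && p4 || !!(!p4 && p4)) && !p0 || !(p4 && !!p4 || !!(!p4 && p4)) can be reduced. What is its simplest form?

!(p4 && p4 || !!(!p4 && p4)) && !p0 || !(p4 && !!p4 || !!(!p4 && p4))
= !(p4 && p4 || !!(!p4 && p4)) && !p0 || !(p4 && p4 || !!(!p4 && p4))
= !(p4 && p4 || !!(!p4 && p4))
= !(p4 && p4 || !p4 && p4)
= !p4

!p4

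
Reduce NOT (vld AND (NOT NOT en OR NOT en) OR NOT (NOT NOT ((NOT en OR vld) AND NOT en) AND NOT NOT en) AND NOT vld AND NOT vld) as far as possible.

FALSE

NOT (vld AND (NOT NOT en OR NOT en) OR NOT (NOT NOT ((NOT en OR vld) AND NOT en) AND NOT NOT en) AND NOT vld AND NOT vld)
= NOT (vld AND (NOT NOT en OR NOT en) OR (NOT ((NOT en OR vld) AND NOT en) OR NOT en) AND NOT vld AND NOT vld)   (De Morgan)
= NOT (vld AND (NOT NOT en OR NOT en) OR (NOT NOT en OR NOT en) AND NOT vld AND NOT vld)   (absorption)
= NOT (vld AND (NOT NOT en OR NOT en) OR (NOT NOT en OR NOT en) AND NOT vld)   (idempotence)
= NOT (NOT NOT en OR NOT en)   (distribution)
= NOT en AND en   (De Morgan)
= FALSE   (complement)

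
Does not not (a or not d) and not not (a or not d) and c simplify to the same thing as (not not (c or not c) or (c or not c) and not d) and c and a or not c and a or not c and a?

No

E1: not not (a or not d) and not not (a or not d) and c
    = not not (a or not d) and c   [idempotence]
    = (a or not d) and c   [double negation]
E2: (not not (c or not c) or (c or not c) and not d) and c and a or not c and a or not c and a
    = (not not (c or not c) or (c or not c) and not d) and c and a or not c and a   [idempotence]
    = (c or not c or (c or not c) and not d) and c and a or not c and a   [double negation]
    = (c or not c) and c and a or not c and a   [absorption]
    = c and a or not c and a   [complement / identity]
    = a   [distribution]
These differ: at a=1, c=0, d=0, E1 = 0 but E2 = 1.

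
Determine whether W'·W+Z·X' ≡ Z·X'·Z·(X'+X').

E1: W'·W+Z·X'
    = Z·X'   [complement / identity]
E2: Z·X'·Z·(X'+X')
    = Z·X'·Z·X'   [idempotence]
    = Z·X'   [idempotence]
Both reduce to Z·X', so they are equivalent.

Yes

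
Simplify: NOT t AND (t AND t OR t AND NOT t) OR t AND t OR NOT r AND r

t

NOT t AND (t AND t OR t AND NOT t) OR t AND t OR NOT r AND r
= NOT t AND t OR t AND t OR NOT r AND r   — distribution
= NOT t AND t OR t AND t   — complement / identity
= t   — distribution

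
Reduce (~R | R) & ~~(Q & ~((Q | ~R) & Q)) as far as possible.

0

(~R | R) & ~~(Q & ~((Q | ~R) & Q))
= (~R | R) & ~~(Q & ~Q)   [absorption]
= (~R | R) & Q & ~Q   [double negation]
= Q & ~Q   [complement / identity]
= 0   [complement]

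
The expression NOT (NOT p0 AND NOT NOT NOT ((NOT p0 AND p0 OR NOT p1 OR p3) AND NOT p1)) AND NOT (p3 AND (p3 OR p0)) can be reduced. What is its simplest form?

(p0 OR NOT p1) AND NOT p3

NOT (NOT p0 AND NOT NOT NOT ((NOT p0 AND p0 OR NOT p1 OR p3) AND NOT p1)) AND NOT (p3 AND (p3 OR p0))
= NOT (NOT p0 AND NOT NOT NOT ((NOT p0 AND p0 OR NOT p1 OR p3) AND NOT p1)) AND NOT p3   — absorption
= NOT (NOT p0 AND NOT NOT NOT ((NOT p1 OR p3) AND NOT p1)) AND NOT p3   — complement / identity
= NOT (NOT p0 AND NOT ((NOT p1 OR p3) AND NOT p1)) AND NOT p3   — double negation
= (p0 OR (NOT p1 OR p3) AND NOT p1) AND NOT p3   — De Morgan
= (p0 OR NOT p1) AND NOT p3   — absorption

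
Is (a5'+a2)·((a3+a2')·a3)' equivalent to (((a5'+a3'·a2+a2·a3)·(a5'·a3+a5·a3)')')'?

E1: (a5'+a2)·((a3+a2')·a3)'
    = (a5'+a2)·a3'
E2: (((a5'+a3'·a2+a2·a3)·(a5'·a3+a5·a3)')')'
    = (((a5'+a2)·(a5'·a3+a5·a3)')')'
    = (((a5'+a2)·a3')')'
    = (a5'+a2)·a3'
Both reduce to (a5'+a2)·a3', so they are equivalent.

Yes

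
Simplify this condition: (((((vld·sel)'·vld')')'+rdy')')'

(((((vld·sel)'·vld')')'+rdy')')'
= (((vld·sel+vld)'+rdy')')'   — De Morgan
= ((vld'+rdy')')'   — absorption
= vld'+rdy'   — double negation

vld'+rdy'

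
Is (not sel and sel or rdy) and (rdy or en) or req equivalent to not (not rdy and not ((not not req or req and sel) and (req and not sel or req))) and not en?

No

E1: (not sel and sel or rdy) and (rdy or en) or req
    = rdy and (rdy or en) or req   — complement / identity
    = rdy or req   — absorption
E2: not (not rdy and not ((not not req or req and sel) and (req and not sel or req))) and not en
    = not (not rdy and not ((req or req and sel) and (req and not sel or req))) and not en   — double negation
    = not (not rdy and not ((req or req and sel) and req)) and not en   — absorption
    = not (not rdy and not (req and req)) and not en   — absorption
    = not (not rdy and not req) and not en   — idempotence
    = (rdy or req) and not en   — De Morgan
These differ: at en=1, rdy=1, req=0, sel=0, E1 = 1 but E2 = 0.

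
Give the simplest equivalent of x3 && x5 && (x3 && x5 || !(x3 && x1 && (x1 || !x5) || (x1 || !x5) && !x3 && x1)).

x3 && x5

x3 && x5 && (x3 && x5 || !(x3 && x1 && (x1 || !x5) || (x1 || !x5) && !x3 && x1))
= x3 && x5 && (x3 && x5 || !((x3 && x1 || !x3 && x1) && (x1 || !x5)))
= x3 && x5 && (x3 && x5 || !(x1 && (x1 || !x5)))
= x3 && x5 && (x3 && x5 || !x1)
= x3 && x5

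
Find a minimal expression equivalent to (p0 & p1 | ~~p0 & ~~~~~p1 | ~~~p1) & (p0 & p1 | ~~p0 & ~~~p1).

p0

(p0 & p1 | ~~p0 & ~~~~~p1 | ~~~p1) & (p0 & p1 | ~~p0 & ~~~p1)
= (p0 & p1 | ~~p0 & ~~~p1 | ~~~p1) & (p0 & p1 | ~~p0 & ~~~p1)
= (p0 & p1 | ~~p0 & ~~~p1 | ~p1) & (p0 & p1 | ~~p0 & ~~~p1)
= p0 & p1 | ~~p0 & ~~~p1
= p0 & p1 | ~~p0 & ~p1
= p0 & p1 | p0 & ~p1
= p0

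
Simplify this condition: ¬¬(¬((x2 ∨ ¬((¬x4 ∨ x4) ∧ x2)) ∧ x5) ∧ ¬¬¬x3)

¬x5 ∧ ¬x3

¬¬(¬((x2 ∨ ¬((¬x4 ∨ x4) ∧ x2)) ∧ x5) ∧ ¬¬¬x3)
= ¬((x2 ∨ ¬((¬x4 ∨ x4) ∧ x2)) ∧ x5) ∧ ¬¬¬x3   (double negation)
= ¬((x2 ∨ ¬x2) ∧ x5) ∧ ¬¬¬x3   (complement / identity)
= ¬x5 ∧ ¬¬¬x3   (complement / identity)
= ¬x5 ∧ ¬x3   (double negation)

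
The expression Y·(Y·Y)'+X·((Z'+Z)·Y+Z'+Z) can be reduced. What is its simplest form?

X

Y·(Y·Y)'+X·((Z'+Z)·Y+Z'+Z)
= Y·(Y·Y)'+X·(Z'+Z)
= Y·Y'+X·(Z'+Z)
= X·(Z'+Z)
= X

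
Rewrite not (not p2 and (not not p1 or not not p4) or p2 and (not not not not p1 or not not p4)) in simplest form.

not p1 and not p4

not (not p2 and (not not p1 or not not p4) or p2 and (not not not not p1 or not not p4))
= not (not p2 and (not not p1 or not not p4) or p2 and (not not p1 or not not p4))   [double negation]
= not (not not p1 or not not p4)   [distribution]
= not p1 and not p4   [De Morgan]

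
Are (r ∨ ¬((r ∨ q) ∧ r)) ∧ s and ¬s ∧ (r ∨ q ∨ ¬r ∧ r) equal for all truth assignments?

No

E1: (r ∨ ¬((r ∨ q) ∧ r)) ∧ s
    = (r ∨ ¬r) ∧ s   — absorption
    = s   — complement / identity
E2: ¬s ∧ (r ∨ q ∨ ¬r ∧ r)
    = ¬s ∧ (r ∨ q)   — complement / identity
These differ: at q=1, r=1, s=0, E1 = 0 but E2 = 1.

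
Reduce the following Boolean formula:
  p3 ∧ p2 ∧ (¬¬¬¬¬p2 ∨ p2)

p3 ∧ p2 ∧ (¬¬¬¬¬p2 ∨ p2)
= p3 ∧ p2 ∧ (¬¬¬p2 ∨ p2)   — double negation
= p3 ∧ p2 ∧ (¬p2 ∨ p2)   — double negation
= p3 ∧ p2   — complement / identity

p3 ∧ p2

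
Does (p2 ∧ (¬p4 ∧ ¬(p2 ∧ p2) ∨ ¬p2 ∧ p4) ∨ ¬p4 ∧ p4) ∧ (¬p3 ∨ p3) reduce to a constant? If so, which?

(p2 ∧ (¬p4 ∧ ¬(p2 ∧ p2) ∨ ¬p2 ∧ p4) ∨ ¬p4 ∧ p4) ∧ (¬p3 ∨ p3)
= p2 ∧ (¬p4 ∧ ¬(p2 ∧ p2) ∨ ¬p2 ∧ p4) ∨ ¬p4 ∧ p4
= p2 ∧ (¬p4 ∧ ¬(p2 ∧ p2) ∨ ¬p2 ∧ p4)
= p2 ∧ (¬p4 ∧ ¬p2 ∨ ¬p2 ∧ p4)
= p2 ∧ ¬p2
= False

yes, False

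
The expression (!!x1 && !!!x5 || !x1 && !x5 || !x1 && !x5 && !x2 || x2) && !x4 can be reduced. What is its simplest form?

(!x5 || x2) && !x4

(!!x1 && !!!x5 || !x1 && !x5 || !x1 && !x5 && !x2 || x2) && !x4
= (!!x1 && !!!x5 || !x1 && !x5 || x2) && !x4   (absorption)
= (x1 && !!!x5 || !x1 && !x5 || x2) && !x4   (double negation)
= (x1 && !x5 || !x1 && !x5 || x2) && !x4   (double negation)
= (!x5 || x2) && !x4   (distribution)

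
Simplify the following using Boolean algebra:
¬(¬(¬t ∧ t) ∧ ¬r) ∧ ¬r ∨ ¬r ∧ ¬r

¬(¬(¬t ∧ t) ∧ ¬r) ∧ ¬r ∨ ¬r ∧ ¬r
= (¬t ∧ t ∨ r) ∧ ¬r ∨ ¬r ∧ ¬r
= r ∧ ¬r ∨ ¬r ∧ ¬r
= ¬r

¬r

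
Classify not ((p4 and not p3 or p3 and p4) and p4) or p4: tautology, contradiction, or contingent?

tautology

not ((p4 and not p3 or p3 and p4) and p4) or p4
= not (p4 and p4) or p4
= not p4 or p4
= True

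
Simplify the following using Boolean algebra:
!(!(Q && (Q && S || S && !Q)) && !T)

!(!(Q && (Q && S || S && !Q)) && !T)
= !(!(Q && S) && !T)   [distribution]
= Q && S || T   [De Morgan]

Q && S || T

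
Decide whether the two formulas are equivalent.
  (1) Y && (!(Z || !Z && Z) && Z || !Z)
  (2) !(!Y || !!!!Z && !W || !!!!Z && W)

E1: Y && (!(Z || !Z && Z) && Z || !Z)
    = Y && (!Z && Z || !Z)
    = Y && !Z
E2: !(!Y || !!!!Z && !W || !!!!Z && W)
    = !(!Y || !!!!Z)
    = !(!Y || !!Z)
    = Y && !Z
Both reduce to Y && !Z, so they are equivalent.

Yes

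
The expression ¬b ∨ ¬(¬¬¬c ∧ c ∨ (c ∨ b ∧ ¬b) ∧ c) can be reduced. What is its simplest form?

¬b ∨ ¬c

¬b ∨ ¬(¬¬¬c ∧ c ∨ (c ∨ b ∧ ¬b) ∧ c)
= ¬b ∨ ¬(¬¬¬c ∧ c ∨ c ∧ c)
= ¬b ∨ ¬(¬c ∧ c ∨ c ∧ c)
= ¬b ∨ ¬c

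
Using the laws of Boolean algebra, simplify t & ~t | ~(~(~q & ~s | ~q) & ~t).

t & ~t | ~(~(~q & ~s | ~q) & ~t)
= t & ~t | ~(~~q & ~t)
= ~(~~q & ~t)
= ~q | t

~q | t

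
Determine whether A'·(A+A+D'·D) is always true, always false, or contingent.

always false

A'·(A+A+D'·D)
= A'·(A+A)   — complement / identity
= A'·A   — idempotence
= 0   — complement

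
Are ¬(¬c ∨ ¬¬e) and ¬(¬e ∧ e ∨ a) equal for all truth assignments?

E1: ¬(¬c ∨ ¬¬e)
    = c ∧ ¬e   (De Morgan)
E2: ¬(¬e ∧ e ∨ a)
    = ¬a   (complement / identity)
These differ: at a=0, c=0, e=0, E1 = 0 but E2 = 1.

No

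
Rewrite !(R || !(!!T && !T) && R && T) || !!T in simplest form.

!(R || !(!!T && !T) && R && T) || !!T
= !(R || !(!!T && !T) && R && T) || T
= !(R || (!T || T) && R && T) || T
= !(R || R && T) || T
= !R || T

!R || T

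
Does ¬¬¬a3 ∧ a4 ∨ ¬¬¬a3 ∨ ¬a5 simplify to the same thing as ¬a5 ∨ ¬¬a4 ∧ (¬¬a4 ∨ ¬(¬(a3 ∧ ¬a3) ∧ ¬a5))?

E1: ¬¬¬a3 ∧ a4 ∨ ¬¬¬a3 ∨ ¬a5
    = ¬¬¬a3 ∨ ¬a5   [absorption]
    = ¬a3 ∨ ¬a5   [double negation]
E2: ¬a5 ∨ ¬¬a4 ∧ (¬¬a4 ∨ ¬(¬(a3 ∧ ¬a3) ∧ ¬a5))
    = ¬a5 ∨ ¬¬a4 ∧ (¬¬a4 ∨ a3 ∧ ¬a3 ∨ a5)   [De Morgan]
    = ¬a5 ∨ ¬¬a4 ∧ (¬¬a4 ∨ a5)   [complement / identity]
    = ¬a5 ∨ ¬¬a4   [absorption]
    = ¬a5 ∨ a4   [double negation]
These differ: at a3=0, a4=0, a5=1, E1 = 1 but E2 = 0.

No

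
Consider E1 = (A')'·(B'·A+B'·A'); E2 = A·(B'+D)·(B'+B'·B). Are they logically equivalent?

E1: (A')'·(B'·A+B'·A')
    = (A')'·B'   [distribution]
    = A·B'   [double negation]
E2: A·(B'+D)·(B'+B'·B)
    = A·(B'+D)·B'   [complement / identity]
    = A·B'   [absorption]
Both reduce to A·B', so they are equivalent.

Yes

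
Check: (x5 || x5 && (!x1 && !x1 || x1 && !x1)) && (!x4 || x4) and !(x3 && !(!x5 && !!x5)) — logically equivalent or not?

E1: (x5 || x5 && (!x1 && !x1 || x1 && !x1)) && (!x4 || x4)
    = x5 || x5 && (!x1 && !x1 || x1 && !x1)   (complement / identity)
    = x5 || x5 && !x1   (distribution)
    = x5   (absorption)
E2: !(x3 && !(!x5 && !!x5))
    = !(x3 && (x5 || !x5))   (De Morgan)
    = !x3   (complement / identity)
These differ: at x1=1, x3=0, x4=0, x5=0, E1 = 0 but E2 = 1.

No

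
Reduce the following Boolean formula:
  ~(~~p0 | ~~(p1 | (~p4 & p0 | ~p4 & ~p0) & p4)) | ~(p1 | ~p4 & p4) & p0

~p1

~(~~p0 | ~~(p1 | (~p4 & p0 | ~p4 & ~p0) & p4)) | ~(p1 | ~p4 & p4) & p0
= ~(~~p0 | ~~(p1 | ~p4 & p4)) | ~(p1 | ~p4 & p4) & p0   [distribution]
= ~p0 & ~(p1 | ~p4 & p4) | ~(p1 | ~p4 & p4) & p0   [De Morgan]
= ~(p1 | ~p4 & p4)   [distribution]
= ~p1   [complement / identity]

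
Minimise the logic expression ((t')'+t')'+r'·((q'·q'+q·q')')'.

r'·q'

((t')'+t')'+r'·((q'·q'+q·q')')'
= ((t')'+t')'+r'·(q'·q'+q·q')
= t'·t+r'·(q'·q'+q·q')
= t'·t+r'·q'
= r'·q'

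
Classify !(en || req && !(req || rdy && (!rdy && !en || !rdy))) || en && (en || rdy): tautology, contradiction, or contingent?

!(en || req && !(req || rdy && (!rdy && !en || !rdy))) || en && (en || rdy)
= !(en || req && !(req || rdy && !rdy)) || en && (en || rdy)
= !(en || req && !(req || rdy && !rdy)) || en
= !(en || req && !req) || en
= !en || en
= true

tautology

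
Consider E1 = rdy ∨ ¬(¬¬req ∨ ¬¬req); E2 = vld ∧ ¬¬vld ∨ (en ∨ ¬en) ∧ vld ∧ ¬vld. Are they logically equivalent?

No

E1: rdy ∨ ¬(¬¬req ∨ ¬¬req)
    = rdy ∨ ¬req ∧ ¬req   [De Morgan]
    = rdy ∨ ¬req   [idempotence]
E2: vld ∧ ¬¬vld ∨ (en ∨ ¬en) ∧ vld ∧ ¬vld
    = vld ∧ vld ∨ (en ∨ ¬en) ∧ vld ∧ ¬vld   [double negation]
    = vld ∧ vld ∨ vld ∧ ¬vld   [complement / identity]
    = vld   [distribution]
These differ: at en=0, rdy=0, req=0, vld=0, E1 = 1 but E2 = 0.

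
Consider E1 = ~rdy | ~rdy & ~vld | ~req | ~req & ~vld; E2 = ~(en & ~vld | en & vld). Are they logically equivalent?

E1: ~rdy | ~rdy & ~vld | ~req | ~req & ~vld
    = ~rdy | ~req | ~req & ~vld
    = ~rdy | ~req
E2: ~(en & ~vld | en & vld)
    = ~en
These differ: at en=1, rdy=1, req=0, vld=0, E1 = 1 but E2 = 0.

No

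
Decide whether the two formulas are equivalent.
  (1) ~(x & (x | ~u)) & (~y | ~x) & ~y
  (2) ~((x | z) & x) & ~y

E1: ~(x & (x | ~u)) & (~y | ~x) & ~y
    = ~(x & (x | ~u)) & ~y   (absorption)
    = ~x & ~y   (absorption)
E2: ~((x | z) & x) & ~y
    = ~x & ~y   (absorption)
Both reduce to ~x & ~y, so they are equivalent.

Yes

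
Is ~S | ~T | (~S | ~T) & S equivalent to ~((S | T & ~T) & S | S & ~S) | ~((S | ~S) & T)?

E1: ~S | ~T | (~S | ~T) & S
    = ~S | ~T   — absorption
E2: ~((S | T & ~T) & S | S & ~S) | ~((S | ~S) & T)
    = ~((S | T & ~T) & S | S & ~S) | ~T   — complement / identity
    = ~(S & S | S & ~S) | ~T   — complement / identity
    = ~S | ~T   — distribution
Both reduce to ~S | ~T, so they are equivalent.

Yes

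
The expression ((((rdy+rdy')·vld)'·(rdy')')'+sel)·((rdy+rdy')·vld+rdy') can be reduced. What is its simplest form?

vld+rdy'

((((rdy+rdy')·vld)'·(rdy')')'+sel)·((rdy+rdy')·vld+rdy')
= ((rdy+rdy')·vld+rdy'+sel)·((rdy+rdy')·vld+rdy')   [De Morgan]
= (rdy+rdy')·vld+rdy'   [absorption]
= vld+rdy'   [complement / identity]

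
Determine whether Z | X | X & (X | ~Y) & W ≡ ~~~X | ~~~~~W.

No

E1: Z | X | X & (X | ~Y) & W
    = Z | X | X & W   (absorption)
    = Z | X   (absorption)
E2: ~~~X | ~~~~~W
    = ~X | ~~~~~W   (double negation)
    = ~X | ~~~W   (double negation)
    = ~X | ~W   (double negation)
These differ: at W=0, X=0, Y=1, Z=0, E1 = 0 but E2 = 1.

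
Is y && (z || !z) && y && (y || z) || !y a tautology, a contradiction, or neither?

tautology

y && (z || !z) && y && (y || z) || !y
= y && (z || !z) && y || !y   [absorption]
= y && y || !y   [complement / identity]
= y || !y   [idempotence]
= true   [complement]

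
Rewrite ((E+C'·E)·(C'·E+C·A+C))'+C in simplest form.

((E+C'·E)·(C'·E+C·A+C))'+C
= ((E+C'·E)·(C'·E+C))'+C
= (E·C+C'·E)'+C
= E'+C

E'+C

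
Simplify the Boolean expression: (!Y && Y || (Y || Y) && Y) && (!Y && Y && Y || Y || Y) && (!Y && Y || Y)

Y

(!Y && Y || (Y || Y) && Y) && (!Y && Y && Y || Y || Y) && (!Y && Y || Y)
= (!Y && Y || (Y || Y) && Y) && (!Y && Y || Y || Y) && (!Y && Y || Y)   (idempotence)
= (!Y && Y || (Y || Y) && Y) && (!Y && Y || (Y || Y) && Y)   (distribution)
= !Y && Y && !Y && Y || (Y || Y) && Y   (distribution)
= !Y && Y || (Y || Y) && Y   (idempotence)
= !Y && Y || Y && Y   (idempotence)
= Y   (distribution)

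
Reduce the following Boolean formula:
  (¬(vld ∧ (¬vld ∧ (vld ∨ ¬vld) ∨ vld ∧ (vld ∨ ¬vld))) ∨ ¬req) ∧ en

(¬vld ∨ ¬req) ∧ en

(¬(vld ∧ (¬vld ∧ (vld ∨ ¬vld) ∨ vld ∧ (vld ∨ ¬vld))) ∨ ¬req) ∧ en
= (¬(vld ∧ (vld ∨ ¬vld)) ∨ ¬req) ∧ en   [distribution]
= (¬vld ∨ ¬req) ∧ en   [complement / identity]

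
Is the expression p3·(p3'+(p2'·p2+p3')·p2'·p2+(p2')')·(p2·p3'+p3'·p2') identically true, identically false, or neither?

p3·(p3'+(p2'·p2+p3')·p2'·p2+(p2')')·(p2·p3'+p3'·p2')
= p3·(p3'+(p2'·p2+p3')·p2'·p2+(p2')')·p3'   [distribution]
= p3·(p3'+p2'·p2+(p2')')·p3'   [absorption]
= p3·(p3'+p2'·p2+p2)·p3'   [double negation]
= p3·(p3'+p2)·p3'   [complement / identity]
= p3·p3'   [absorption]
= 0   [complement]

identically false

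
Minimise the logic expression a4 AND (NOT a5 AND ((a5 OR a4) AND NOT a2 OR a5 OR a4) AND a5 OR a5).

a4 AND (NOT a5 AND ((a5 OR a4) AND NOT a2 OR a5 OR a4) AND a5 OR a5)
= a4 AND (NOT a5 AND (a5 OR a4) AND a5 OR a5)   (absorption)
= a4 AND (NOT a5 AND a5 OR a5)   (absorption)
= a4 AND a5   (complement / identity)

a4 AND a5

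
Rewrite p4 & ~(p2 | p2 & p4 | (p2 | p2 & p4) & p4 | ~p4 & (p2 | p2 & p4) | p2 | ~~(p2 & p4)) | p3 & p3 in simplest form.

p4 & ~(p2 | p2 & p4 | (p2 | p2 & p4) & p4 | ~p4 & (p2 | p2 & p4) | p2 | ~~(p2 & p4)) | p3 & p3
= p4 & ~(p2 | p2 & p4 | (p2 | p2 & p4) & p4 | ~p4 & (p2 | p2 & p4) | p2 | p2 & p4) | p3 & p3   — double negation
= p4 & ~(p2 | p2 & p4 | p2 | p2 & p4 | p2 | p2 & p4) | p3 & p3   — distribution
= p4 & ~(p2 | p2 & p4 | p2 | p2 & p4 | p2 | p2 & p4) | p3   — idempotence
= p4 & ~(p2 | p2 & p4 | p2 | p2 & p4) | p3   — idempotence
= p4 & ~(p2 | p2 & p4) | p3   — idempotence
= p4 & ~p2 | p3   — absorption

p4 & ~p2 | p3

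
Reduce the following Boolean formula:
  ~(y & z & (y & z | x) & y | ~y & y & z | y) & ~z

~y & ~z

~(y & z & (y & z | x) & y | ~y & y & z | y) & ~z
= ~(y & z & y | ~y & y & z | y) & ~z   (absorption)
= ~(y & z | y) & ~z   (distribution)
= ~y & ~z   (absorption)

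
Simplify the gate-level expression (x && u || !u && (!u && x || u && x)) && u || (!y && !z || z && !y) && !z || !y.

x && u || !y

(x && u || !u && (!u && x || u && x)) && u || (!y && !z || z && !y) && !z || !y
= (x && u || !u && (!u && x || u && x)) && u || !y && !z || !y   — distribution
= (x && u || !u && x) && u || !y && !z || !y   — distribution
= (x && u || !u && x) && u || !y   — absorption
= x && u || !y   — distribution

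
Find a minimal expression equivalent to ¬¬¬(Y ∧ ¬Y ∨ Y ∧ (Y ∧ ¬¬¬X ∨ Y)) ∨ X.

¬Y ∨ X

¬¬¬(Y ∧ ¬Y ∨ Y ∧ (Y ∧ ¬¬¬X ∨ Y)) ∨ X
= ¬¬¬(Y ∧ ¬Y ∨ Y ∧ (Y ∧ ¬X ∨ Y)) ∨ X   (double negation)
= ¬¬¬(Y ∧ ¬Y ∨ Y ∧ Y) ∨ X   (absorption)
= ¬(Y ∧ ¬Y ∨ Y ∧ Y) ∨ X   (double negation)
= ¬Y ∨ X   (distribution)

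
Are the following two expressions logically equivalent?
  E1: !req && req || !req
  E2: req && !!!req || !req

Yes

E1: !req && req || !req
    = !req
E2: req && !!!req || !req
    = req && !req || !req
    = !req
Both reduce to !req, so they are equivalent.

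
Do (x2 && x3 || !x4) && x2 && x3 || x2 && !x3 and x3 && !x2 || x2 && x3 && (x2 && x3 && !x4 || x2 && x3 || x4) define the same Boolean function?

E1: (x2 && x3 || !x4) && x2 && x3 || x2 && !x3
    = x2 && x3 || x2 && !x3   — absorption
    = x2   — distribution
E2: x3 && !x2 || x2 && x3 && (x2 && x3 && !x4 || x2 && x3 || x4)
    = x3 && !x2 || x2 && x3 && (x2 && x3 || x4)   — absorption
    = x3 && !x2 || x2 && x3   — absorption
    = x3   — distribution
These differ: at x2=0, x3=1, x4=0, E1 = 0 but E2 = 1.

No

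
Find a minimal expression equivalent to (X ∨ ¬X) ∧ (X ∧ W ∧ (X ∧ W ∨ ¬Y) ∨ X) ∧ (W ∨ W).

(X ∨ ¬X) ∧ (X ∧ W ∧ (X ∧ W ∨ ¬Y) ∨ X) ∧ (W ∨ W)
= (X ∨ ¬X) ∧ (X ∧ W ∧ (X ∧ W ∨ ¬Y) ∨ X) ∧ W   [idempotence]
= (X ∧ W ∧ (X ∧ W ∨ ¬Y) ∨ X) ∧ W   [complement / identity]
= (X ∧ W ∨ X) ∧ W   [absorption]
= X ∧ W   [absorption]

X ∧ W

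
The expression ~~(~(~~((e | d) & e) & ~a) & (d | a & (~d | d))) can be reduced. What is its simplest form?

a | ~e & d

~~(~(~~((e | d) & e) & ~a) & (d | a & (~d | d)))
= ~~(~(~~((e | d) & e) & ~a) & (d | a))   [complement / identity]
= ~~((~((e | d) & e) | a) & (d | a))   [De Morgan]
= ~~((~e | a) & (d | a))   [absorption]
= ~~(a | ~e & d)   [distribution]
= a | ~e & d   [double negation]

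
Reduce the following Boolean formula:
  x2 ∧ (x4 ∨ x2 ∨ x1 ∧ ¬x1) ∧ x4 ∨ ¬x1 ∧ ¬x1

x2 ∧ x4 ∨ ¬x1

x2 ∧ (x4 ∨ x2 ∨ x1 ∧ ¬x1) ∧ x4 ∨ ¬x1 ∧ ¬x1
= x2 ∧ (x4 ∨ x2) ∧ x4 ∨ ¬x1 ∧ ¬x1   (complement / identity)
= x2 ∧ x4 ∨ ¬x1 ∧ ¬x1   (absorption)
= x2 ∧ x4 ∨ ¬x1   (idempotence)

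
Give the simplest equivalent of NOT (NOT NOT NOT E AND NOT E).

NOT (NOT NOT NOT E AND NOT E)
= NOT (NOT E AND NOT E)   — double negation
= NOT NOT E   — idempotence
= E   — double negation

E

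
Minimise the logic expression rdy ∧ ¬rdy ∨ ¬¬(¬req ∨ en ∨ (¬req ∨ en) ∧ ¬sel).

¬req ∨ en

rdy ∧ ¬rdy ∨ ¬¬(¬req ∨ en ∨ (¬req ∨ en) ∧ ¬sel)
= rdy ∧ ¬rdy ∨ ¬req ∨ en ∨ (¬req ∨ en) ∧ ¬sel   (double negation)
= rdy ∧ ¬rdy ∨ ¬req ∨ en   (absorption)
= ¬req ∨ en   (complement / identity)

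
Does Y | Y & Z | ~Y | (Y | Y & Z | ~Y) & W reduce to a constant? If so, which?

yes, True

Y | Y & Z | ~Y | (Y | Y & Z | ~Y) & W
= Y | Y & Z | ~Y   [absorption]
= Y | ~Y   [absorption]
= 1   [complement]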